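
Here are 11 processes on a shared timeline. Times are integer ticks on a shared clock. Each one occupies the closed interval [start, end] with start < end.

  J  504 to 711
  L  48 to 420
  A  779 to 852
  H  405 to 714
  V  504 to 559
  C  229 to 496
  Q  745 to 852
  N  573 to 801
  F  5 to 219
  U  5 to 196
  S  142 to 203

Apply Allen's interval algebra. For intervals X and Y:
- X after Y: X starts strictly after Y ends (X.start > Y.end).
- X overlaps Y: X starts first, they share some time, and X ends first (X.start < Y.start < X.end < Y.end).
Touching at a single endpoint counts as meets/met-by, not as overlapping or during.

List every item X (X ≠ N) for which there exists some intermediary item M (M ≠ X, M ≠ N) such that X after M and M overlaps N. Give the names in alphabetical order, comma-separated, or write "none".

Target N = [573, 801].
Intermediaries M with M overlaps N: H, J.
Via H — items with X after H: A, Q.
Via J — items with X after J: A, Q.
Union: A, Q.

A, Q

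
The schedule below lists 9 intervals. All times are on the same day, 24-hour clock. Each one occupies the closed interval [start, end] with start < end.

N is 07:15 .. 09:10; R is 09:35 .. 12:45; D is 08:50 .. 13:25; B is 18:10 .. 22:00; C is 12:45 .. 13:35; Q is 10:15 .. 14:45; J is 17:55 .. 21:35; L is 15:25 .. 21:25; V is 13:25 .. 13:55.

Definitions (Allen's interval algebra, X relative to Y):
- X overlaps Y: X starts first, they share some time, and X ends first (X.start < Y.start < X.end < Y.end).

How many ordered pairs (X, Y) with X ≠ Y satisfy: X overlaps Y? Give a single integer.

8

Checking all 72 ordered pairs for relation 'overlaps'; matching pairs in alphabetical order:
(C, V): C overlaps V ✓
(D, C): D overlaps C ✓
(D, Q): D overlaps Q ✓
(J, B): J overlaps B ✓
(L, B): L overlaps B ✓
(L, J): L overlaps J ✓
(N, D): N overlaps D ✓
(R, Q): R overlaps Q ✓
Count: 8.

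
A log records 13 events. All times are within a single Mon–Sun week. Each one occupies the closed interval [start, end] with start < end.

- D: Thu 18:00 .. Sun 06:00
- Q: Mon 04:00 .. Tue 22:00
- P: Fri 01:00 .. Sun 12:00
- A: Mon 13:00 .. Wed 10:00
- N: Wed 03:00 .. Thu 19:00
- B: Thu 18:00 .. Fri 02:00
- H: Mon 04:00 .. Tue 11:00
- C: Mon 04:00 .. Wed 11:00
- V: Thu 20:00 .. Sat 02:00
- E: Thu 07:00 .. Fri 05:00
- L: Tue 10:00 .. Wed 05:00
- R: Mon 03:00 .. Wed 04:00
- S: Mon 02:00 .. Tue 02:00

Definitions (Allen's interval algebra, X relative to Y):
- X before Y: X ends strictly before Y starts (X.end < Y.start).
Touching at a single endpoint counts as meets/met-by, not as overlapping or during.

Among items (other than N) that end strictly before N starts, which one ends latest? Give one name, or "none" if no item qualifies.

Q

Target N = [Wed 03:00, Thu 19:00].
A [Mon 13:00, Wed 10:00] → overlaps → excluded.
B [Thu 18:00, Fri 02:00] → overlapped-by → excluded.
C [Mon 04:00, Wed 11:00] → overlaps → excluded.
D [Thu 18:00, Sun 06:00] → overlapped-by → excluded.
E [Thu 07:00, Fri 05:00] → overlapped-by → excluded.
H [Mon 04:00, Tue 11:00] → before → candidate.
L [Tue 10:00, Wed 05:00] → overlaps → excluded.
P [Fri 01:00, Sun 12:00] → after → excluded.
Q [Mon 04:00, Tue 22:00] → before → candidate.
R [Mon 03:00, Wed 04:00] → overlaps → excluded.
S [Mon 02:00, Tue 02:00] → before → candidate.
V [Thu 20:00, Sat 02:00] → after → excluded.
Among candidates, latest end is Tue 22:00 → Q.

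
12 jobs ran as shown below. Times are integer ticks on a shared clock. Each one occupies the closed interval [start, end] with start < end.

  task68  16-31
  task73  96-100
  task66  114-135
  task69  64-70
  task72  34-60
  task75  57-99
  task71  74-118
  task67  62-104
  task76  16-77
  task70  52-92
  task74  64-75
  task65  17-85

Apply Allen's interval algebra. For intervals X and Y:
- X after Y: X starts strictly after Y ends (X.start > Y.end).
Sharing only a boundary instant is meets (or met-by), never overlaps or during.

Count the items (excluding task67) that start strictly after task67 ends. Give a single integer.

Target task67 = [62, 104].
task65 [17, 85] → overlaps → no.
task66 [114, 135] → after → counts.
task68 [16, 31] → before → no.
task69 [64, 70] → during → no.
task70 [52, 92] → overlaps → no.
task71 [74, 118] → overlapped-by → no.
task72 [34, 60] → before → no.
task73 [96, 100] → during → no.
task74 [64, 75] → during → no.
task75 [57, 99] → overlaps → no.
task76 [16, 77] → overlaps → no.
Total: 1.

1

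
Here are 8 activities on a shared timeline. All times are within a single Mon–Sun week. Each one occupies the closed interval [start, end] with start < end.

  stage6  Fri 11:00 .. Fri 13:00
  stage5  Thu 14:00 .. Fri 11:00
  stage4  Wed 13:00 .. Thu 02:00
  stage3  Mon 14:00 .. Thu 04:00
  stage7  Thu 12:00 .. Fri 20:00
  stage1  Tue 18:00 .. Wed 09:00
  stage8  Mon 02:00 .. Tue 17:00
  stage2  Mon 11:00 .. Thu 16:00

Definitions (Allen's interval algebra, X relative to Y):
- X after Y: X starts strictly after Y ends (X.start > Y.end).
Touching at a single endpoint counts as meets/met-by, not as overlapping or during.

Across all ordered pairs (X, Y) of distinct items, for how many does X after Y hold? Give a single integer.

16

Checking all 56 ordered pairs for relation 'after'; matching pairs in alphabetical order:
(stage1, stage8): stage1 after stage8 ✓
(stage4, stage1): stage4 after stage1 ✓
(stage4, stage8): stage4 after stage8 ✓
(stage5, stage1): stage5 after stage1 ✓
(stage5, stage3): stage5 after stage3 ✓
(stage5, stage4): stage5 after stage4 ✓
(stage5, stage8): stage5 after stage8 ✓
(stage6, stage1): stage6 after stage1 ✓
(stage6, stage2): stage6 after stage2 ✓
(stage6, stage3): stage6 after stage3 ✓
(stage6, stage4): stage6 after stage4 ✓
(stage6, stage8): stage6 after stage8 ✓
(stage7, stage1): stage7 after stage1 ✓
(stage7, stage3): stage7 after stage3 ✓
(stage7, stage4): stage7 after stage4 ✓
(stage7, stage8): stage7 after stage8 ✓
Count: 16.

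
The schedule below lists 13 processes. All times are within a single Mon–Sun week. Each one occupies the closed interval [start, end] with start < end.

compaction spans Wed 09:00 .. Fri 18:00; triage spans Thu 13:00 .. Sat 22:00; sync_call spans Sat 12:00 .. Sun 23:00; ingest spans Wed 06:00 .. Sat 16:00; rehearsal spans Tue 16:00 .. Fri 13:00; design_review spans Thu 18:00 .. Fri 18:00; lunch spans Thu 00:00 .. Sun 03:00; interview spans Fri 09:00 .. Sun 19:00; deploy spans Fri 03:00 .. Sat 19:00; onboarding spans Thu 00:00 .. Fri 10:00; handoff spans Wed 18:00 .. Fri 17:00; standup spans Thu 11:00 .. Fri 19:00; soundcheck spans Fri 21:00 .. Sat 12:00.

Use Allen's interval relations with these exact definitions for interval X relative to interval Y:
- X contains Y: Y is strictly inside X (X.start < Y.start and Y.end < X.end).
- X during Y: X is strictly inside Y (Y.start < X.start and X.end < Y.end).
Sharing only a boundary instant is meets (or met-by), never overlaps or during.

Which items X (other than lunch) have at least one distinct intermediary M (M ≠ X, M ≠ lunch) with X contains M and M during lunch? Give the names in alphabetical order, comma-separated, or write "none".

deploy, ingest, interview, standup, triage

Target lunch = [Thu 00:00, Sun 03:00].
Intermediaries M with M during lunch: deploy, design_review, soundcheck, standup, triage.
Via deploy — items with X contains deploy: triage.
Via design_review — items with X contains design_review: ingest, standup, triage.
Via soundcheck — items with X contains soundcheck: deploy, ingest, interview, triage.
Via standup — items with X contains standup: ingest.
Via triage — items with X contains triage: none.
Union: deploy, ingest, interview, standup, triage.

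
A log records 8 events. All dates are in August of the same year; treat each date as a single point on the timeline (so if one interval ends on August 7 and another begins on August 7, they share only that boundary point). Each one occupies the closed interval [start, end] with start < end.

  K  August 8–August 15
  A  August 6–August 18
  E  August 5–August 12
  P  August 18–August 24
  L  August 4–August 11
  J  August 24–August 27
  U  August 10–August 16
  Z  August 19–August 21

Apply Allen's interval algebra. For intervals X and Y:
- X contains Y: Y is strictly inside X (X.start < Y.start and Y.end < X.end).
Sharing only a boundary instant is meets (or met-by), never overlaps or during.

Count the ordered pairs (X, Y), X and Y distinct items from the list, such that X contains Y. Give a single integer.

Checking all 56 ordered pairs for relation 'contains'; matching pairs in alphabetical order:
(A, K): A contains K ✓
(A, U): A contains U ✓
(P, Z): P contains Z ✓
Count: 3.

3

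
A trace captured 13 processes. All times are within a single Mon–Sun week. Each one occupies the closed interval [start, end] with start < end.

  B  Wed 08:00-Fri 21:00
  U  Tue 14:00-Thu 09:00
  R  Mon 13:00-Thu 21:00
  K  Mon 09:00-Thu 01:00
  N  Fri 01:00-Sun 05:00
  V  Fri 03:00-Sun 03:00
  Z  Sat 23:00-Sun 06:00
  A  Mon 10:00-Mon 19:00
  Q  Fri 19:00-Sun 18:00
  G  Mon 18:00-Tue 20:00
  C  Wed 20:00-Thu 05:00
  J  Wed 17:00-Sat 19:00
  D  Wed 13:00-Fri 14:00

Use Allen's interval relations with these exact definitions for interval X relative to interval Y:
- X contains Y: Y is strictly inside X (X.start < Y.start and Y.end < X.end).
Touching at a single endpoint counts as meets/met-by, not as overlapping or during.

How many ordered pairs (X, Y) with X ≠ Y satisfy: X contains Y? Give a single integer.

Checking all 156 ordered pairs for relation 'contains'; matching pairs in alphabetical order:
(B, C): B contains C ✓
(B, D): B contains D ✓
(D, C): D contains C ✓
(J, C): J contains C ✓
(K, A): K contains A ✓
(K, G): K contains G ✓
(N, V): N contains V ✓
(Q, Z): Q contains Z ✓
(R, C): R contains C ✓
(R, G): R contains G ✓
(R, U): R contains U ✓
(U, C): U contains C ✓
Count: 12.

12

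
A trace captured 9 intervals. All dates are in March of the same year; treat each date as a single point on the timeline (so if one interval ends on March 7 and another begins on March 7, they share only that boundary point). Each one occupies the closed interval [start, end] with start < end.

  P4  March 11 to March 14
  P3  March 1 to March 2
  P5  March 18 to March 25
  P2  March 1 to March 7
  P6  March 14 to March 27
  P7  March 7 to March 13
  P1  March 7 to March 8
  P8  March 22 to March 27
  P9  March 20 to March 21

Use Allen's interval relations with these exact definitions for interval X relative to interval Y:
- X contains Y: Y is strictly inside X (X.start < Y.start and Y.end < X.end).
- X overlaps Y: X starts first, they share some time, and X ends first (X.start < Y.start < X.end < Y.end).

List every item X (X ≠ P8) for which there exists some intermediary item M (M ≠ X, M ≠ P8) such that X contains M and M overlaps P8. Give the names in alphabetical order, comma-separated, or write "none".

Target P8 = [March 22, March 27].
Intermediaries M with M overlaps P8: P5.
Via P5 — items with X contains P5: P6.
Union: P6.

P6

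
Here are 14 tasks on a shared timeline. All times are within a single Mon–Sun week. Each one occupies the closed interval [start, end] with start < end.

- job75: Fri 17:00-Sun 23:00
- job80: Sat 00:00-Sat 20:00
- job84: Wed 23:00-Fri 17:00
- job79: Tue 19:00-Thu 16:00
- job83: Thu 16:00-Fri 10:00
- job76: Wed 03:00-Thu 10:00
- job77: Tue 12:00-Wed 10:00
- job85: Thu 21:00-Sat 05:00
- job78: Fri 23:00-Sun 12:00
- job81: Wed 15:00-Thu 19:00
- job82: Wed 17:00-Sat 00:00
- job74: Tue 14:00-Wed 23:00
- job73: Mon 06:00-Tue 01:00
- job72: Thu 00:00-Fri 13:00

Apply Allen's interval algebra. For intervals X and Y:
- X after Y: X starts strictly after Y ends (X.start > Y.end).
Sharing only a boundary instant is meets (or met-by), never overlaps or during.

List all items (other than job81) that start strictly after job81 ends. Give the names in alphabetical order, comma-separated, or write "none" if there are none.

Target job81 = [Wed 15:00, Thu 19:00].
job72 [Thu 00:00, Fri 13:00] → overlapped-by → no.
job73 [Mon 06:00, Tue 01:00] → before → no.
job74 [Tue 14:00, Wed 23:00] → overlaps → no.
job75 [Fri 17:00, Sun 23:00] → after → yes.
job76 [Wed 03:00, Thu 10:00] → overlaps → no.
job77 [Tue 12:00, Wed 10:00] → before → no.
job78 [Fri 23:00, Sun 12:00] → after → yes.
job79 [Tue 19:00, Thu 16:00] → overlaps → no.
job80 [Sat 00:00, Sat 20:00] → after → yes.
job82 [Wed 17:00, Sat 00:00] → overlapped-by → no.
job83 [Thu 16:00, Fri 10:00] → overlapped-by → no.
job84 [Wed 23:00, Fri 17:00] → overlapped-by → no.
job85 [Thu 21:00, Sat 05:00] → after → yes.
Result: job75, job78, job80, job85.

job75, job78, job80, job85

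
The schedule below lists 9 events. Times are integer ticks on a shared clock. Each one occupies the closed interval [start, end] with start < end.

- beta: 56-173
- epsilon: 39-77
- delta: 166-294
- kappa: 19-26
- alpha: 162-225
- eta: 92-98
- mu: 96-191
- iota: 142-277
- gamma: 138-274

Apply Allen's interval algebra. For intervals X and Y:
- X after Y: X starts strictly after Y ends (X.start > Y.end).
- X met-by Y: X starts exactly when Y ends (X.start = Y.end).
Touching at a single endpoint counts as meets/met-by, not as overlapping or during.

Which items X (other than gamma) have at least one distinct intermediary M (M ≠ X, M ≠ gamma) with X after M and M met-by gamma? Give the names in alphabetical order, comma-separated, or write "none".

Target gamma = [138, 274].
Intermediaries M with M met-by gamma: none.
Union: none.

none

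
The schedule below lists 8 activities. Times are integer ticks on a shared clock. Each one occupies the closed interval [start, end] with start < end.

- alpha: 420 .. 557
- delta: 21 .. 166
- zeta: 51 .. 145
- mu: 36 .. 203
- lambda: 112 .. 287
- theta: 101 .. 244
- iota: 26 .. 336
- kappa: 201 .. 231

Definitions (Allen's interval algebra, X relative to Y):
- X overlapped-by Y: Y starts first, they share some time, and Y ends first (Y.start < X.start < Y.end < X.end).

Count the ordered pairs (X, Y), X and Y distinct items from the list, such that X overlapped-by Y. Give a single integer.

10

Checking all 56 ordered pairs for relation 'overlapped-by'; matching pairs in alphabetical order:
(iota, delta): iota overlapped-by delta ✓
(kappa, mu): kappa overlapped-by mu ✓
(lambda, delta): lambda overlapped-by delta ✓
(lambda, mu): lambda overlapped-by mu ✓
(lambda, theta): lambda overlapped-by theta ✓
(lambda, zeta): lambda overlapped-by zeta ✓
(mu, delta): mu overlapped-by delta ✓
(theta, delta): theta overlapped-by delta ✓
(theta, mu): theta overlapped-by mu ✓
(theta, zeta): theta overlapped-by zeta ✓
Count: 10.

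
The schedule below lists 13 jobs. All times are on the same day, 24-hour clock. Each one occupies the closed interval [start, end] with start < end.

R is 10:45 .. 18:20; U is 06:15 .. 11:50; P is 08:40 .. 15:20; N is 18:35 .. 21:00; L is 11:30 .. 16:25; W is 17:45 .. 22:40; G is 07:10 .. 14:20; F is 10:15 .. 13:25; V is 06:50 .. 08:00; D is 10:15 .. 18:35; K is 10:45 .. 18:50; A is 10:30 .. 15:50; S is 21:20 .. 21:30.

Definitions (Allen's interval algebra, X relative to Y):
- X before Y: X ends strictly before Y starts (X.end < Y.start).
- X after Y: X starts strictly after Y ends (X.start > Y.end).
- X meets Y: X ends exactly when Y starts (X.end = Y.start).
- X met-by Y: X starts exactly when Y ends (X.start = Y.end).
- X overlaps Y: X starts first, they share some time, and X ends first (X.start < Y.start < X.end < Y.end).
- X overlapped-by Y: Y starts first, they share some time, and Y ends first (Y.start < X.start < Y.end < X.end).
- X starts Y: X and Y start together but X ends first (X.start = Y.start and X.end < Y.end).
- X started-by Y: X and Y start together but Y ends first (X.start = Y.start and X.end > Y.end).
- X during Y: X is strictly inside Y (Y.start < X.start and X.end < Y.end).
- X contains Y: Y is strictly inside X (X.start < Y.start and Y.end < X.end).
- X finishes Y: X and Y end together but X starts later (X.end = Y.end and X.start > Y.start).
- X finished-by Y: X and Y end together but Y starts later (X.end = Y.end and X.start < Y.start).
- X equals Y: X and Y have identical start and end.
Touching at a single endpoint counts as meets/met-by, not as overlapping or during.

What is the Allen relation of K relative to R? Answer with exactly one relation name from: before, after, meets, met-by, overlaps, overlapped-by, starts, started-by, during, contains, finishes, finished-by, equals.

K = [10:45, 18:50]; R = [10:45, 18:20].
Compare endpoints: K.start = R.start, K.start < R.end, K.end > R.start, K.end > R.end.
That pattern is 'started-by'.

started-by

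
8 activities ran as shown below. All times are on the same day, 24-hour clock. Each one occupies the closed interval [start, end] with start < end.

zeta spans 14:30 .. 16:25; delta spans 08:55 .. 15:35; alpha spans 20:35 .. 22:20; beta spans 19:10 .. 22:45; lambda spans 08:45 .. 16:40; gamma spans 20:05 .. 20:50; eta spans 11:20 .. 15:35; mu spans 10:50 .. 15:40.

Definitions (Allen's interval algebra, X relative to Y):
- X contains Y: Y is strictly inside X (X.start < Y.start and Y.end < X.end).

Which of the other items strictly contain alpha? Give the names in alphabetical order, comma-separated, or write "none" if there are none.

beta

Target alpha = [20:35, 22:20].
beta [19:10, 22:45] → contains → yes.
delta [08:55, 15:35] → before → no.
eta [11:20, 15:35] → before → no.
gamma [20:05, 20:50] → overlaps → no.
lambda [08:45, 16:40] → before → no.
mu [10:50, 15:40] → before → no.
zeta [14:30, 16:25] → before → no.
Result: beta.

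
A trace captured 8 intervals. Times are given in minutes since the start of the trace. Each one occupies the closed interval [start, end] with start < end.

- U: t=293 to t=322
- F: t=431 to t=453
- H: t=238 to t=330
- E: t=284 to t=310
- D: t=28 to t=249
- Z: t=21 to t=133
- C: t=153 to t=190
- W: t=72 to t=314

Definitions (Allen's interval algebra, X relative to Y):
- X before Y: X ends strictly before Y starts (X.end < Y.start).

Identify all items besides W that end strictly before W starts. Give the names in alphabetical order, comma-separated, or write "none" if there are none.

none

Target W = [t=72, t=314].
C [t=153, t=190] → during → no.
D [t=28, t=249] → overlaps → no.
E [t=284, t=310] → during → no.
F [t=431, t=453] → after → no.
H [t=238, t=330] → overlapped-by → no.
U [t=293, t=322] → overlapped-by → no.
Z [t=21, t=133] → overlaps → no.
Result: none.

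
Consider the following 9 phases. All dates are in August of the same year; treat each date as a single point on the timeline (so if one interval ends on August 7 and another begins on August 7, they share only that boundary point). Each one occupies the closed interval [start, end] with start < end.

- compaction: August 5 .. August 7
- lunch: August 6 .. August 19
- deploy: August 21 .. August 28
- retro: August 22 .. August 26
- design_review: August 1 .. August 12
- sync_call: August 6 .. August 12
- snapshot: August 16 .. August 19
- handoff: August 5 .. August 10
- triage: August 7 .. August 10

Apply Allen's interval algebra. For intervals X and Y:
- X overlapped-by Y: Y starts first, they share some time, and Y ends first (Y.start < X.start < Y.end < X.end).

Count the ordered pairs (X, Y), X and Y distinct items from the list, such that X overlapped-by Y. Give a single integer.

5

Checking all 72 ordered pairs for relation 'overlapped-by'; matching pairs in alphabetical order:
(lunch, compaction): lunch overlapped-by compaction ✓
(lunch, design_review): lunch overlapped-by design_review ✓
(lunch, handoff): lunch overlapped-by handoff ✓
(sync_call, compaction): sync_call overlapped-by compaction ✓
(sync_call, handoff): sync_call overlapped-by handoff ✓
Count: 5.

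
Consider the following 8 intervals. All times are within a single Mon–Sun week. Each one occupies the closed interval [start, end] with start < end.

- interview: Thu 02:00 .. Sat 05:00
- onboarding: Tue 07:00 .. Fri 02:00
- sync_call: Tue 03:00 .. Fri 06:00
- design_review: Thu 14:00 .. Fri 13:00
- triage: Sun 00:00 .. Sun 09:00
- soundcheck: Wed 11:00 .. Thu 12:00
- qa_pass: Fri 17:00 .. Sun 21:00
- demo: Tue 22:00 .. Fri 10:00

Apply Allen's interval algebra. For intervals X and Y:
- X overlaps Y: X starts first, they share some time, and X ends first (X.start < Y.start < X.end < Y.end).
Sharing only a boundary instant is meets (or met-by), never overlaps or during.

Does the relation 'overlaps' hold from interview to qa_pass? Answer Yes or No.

Yes

interview = [Thu 02:00, Sat 05:00], qa_pass = [Fri 17:00, Sun 21:00].
Actual relation of interview to qa_pass: overlaps.
Asked whether 'overlaps' holds → Yes.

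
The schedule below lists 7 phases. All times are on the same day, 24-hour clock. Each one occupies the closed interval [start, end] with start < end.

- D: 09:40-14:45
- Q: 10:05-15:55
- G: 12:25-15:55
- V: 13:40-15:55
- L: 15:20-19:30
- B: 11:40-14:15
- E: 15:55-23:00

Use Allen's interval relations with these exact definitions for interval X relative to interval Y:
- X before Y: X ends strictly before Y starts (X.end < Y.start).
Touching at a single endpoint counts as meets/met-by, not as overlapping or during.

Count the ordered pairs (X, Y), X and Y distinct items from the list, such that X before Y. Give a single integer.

Checking all 42 ordered pairs for relation 'before'; matching pairs in alphabetical order:
(B, E): B before E ✓
(B, L): B before L ✓
(D, E): D before E ✓
(D, L): D before L ✓
Count: 4.

4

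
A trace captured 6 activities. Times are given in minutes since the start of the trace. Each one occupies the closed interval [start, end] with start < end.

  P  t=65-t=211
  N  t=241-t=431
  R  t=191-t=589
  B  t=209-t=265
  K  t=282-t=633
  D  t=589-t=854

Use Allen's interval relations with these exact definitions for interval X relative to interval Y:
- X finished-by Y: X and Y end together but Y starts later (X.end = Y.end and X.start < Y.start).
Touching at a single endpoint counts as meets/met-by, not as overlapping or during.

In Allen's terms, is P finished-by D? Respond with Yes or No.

P = [t=65, t=211], D = [t=589, t=854].
Actual relation of P to D: before.
Asked whether 'finished-by' holds → No.

No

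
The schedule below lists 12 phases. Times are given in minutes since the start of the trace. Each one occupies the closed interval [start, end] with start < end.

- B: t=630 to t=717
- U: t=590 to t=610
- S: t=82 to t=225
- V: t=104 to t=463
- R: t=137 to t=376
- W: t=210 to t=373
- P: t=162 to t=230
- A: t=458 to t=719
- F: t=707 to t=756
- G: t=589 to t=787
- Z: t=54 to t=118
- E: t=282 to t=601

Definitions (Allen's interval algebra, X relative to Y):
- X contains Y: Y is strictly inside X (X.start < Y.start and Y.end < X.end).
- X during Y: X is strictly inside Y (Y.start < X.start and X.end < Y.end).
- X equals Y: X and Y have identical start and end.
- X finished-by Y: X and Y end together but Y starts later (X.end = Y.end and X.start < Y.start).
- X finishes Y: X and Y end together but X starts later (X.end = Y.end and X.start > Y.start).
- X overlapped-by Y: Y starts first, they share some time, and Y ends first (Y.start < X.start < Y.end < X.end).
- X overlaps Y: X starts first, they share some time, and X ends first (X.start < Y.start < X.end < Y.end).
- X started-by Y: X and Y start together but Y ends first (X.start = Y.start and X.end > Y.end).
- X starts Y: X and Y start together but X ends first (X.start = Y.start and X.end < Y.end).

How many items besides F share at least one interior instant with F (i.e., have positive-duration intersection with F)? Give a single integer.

3

Target F = [t=707, t=756].
A [t=458, t=719] → overlaps → counts.
B [t=630, t=717] → overlaps → counts.
E [t=282, t=601] → before → no.
G [t=589, t=787] → contains → counts.
P [t=162, t=230] → before → no.
R [t=137, t=376] → before → no.
S [t=82, t=225] → before → no.
U [t=590, t=610] → before → no.
V [t=104, t=463] → before → no.
W [t=210, t=373] → before → no.
Z [t=54, t=118] → before → no.
Total: 3.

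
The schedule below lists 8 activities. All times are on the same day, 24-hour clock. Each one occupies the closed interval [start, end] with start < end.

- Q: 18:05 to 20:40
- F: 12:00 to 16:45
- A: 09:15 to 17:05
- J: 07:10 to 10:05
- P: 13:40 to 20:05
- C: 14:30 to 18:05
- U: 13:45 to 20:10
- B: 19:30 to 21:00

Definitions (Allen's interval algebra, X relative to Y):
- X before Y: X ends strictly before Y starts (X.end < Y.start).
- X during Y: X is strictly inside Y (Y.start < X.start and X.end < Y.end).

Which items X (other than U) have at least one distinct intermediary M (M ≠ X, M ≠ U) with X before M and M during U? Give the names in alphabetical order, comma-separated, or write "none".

Target U = [13:45, 20:10].
Intermediaries M with M during U: C.
Via C — items with X before C: J.
Union: J.

J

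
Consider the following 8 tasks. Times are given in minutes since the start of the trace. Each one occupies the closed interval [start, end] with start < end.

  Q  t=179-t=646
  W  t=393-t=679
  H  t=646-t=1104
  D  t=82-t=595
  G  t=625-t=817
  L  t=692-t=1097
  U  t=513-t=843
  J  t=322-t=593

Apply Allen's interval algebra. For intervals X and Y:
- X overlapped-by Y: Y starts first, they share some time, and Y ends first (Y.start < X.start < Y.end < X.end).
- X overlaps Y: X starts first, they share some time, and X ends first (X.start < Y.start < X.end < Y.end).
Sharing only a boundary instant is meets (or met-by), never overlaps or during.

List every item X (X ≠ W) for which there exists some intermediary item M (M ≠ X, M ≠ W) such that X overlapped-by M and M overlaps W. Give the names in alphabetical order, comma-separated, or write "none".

G, Q, U

Target W = [t=393, t=679].
Intermediaries M with M overlaps W: D, J, Q.
Via D — items with X overlapped-by D: Q, U.
Via J — items with X overlapped-by J: U.
Via Q — items with X overlapped-by Q: G, U.
Union: G, Q, U.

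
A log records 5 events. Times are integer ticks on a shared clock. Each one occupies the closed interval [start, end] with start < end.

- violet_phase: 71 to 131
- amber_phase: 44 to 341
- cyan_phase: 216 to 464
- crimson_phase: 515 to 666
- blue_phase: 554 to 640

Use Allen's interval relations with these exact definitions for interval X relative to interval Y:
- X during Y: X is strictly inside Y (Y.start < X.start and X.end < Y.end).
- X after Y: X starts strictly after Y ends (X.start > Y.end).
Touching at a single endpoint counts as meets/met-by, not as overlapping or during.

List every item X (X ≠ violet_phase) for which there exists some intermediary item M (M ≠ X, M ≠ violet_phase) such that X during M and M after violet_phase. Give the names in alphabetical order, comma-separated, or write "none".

Target violet_phase = [71, 131].
Intermediaries M with M after violet_phase: blue_phase, crimson_phase, cyan_phase.
Via blue_phase — items with X during blue_phase: none.
Via crimson_phase — items with X during crimson_phase: blue_phase.
Via cyan_phase — items with X during cyan_phase: none.
Union: blue_phase.

blue_phase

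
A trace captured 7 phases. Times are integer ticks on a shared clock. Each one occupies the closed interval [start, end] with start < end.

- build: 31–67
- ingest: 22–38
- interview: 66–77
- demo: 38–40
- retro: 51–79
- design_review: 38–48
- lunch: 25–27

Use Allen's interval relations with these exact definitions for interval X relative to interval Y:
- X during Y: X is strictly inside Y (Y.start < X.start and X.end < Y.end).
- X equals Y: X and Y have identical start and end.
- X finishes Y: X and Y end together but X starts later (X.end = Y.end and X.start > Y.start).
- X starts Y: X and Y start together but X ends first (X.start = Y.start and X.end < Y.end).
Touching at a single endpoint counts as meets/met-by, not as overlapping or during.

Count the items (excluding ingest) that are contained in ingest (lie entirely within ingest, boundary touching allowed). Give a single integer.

Target ingest = [22, 38].
build [31, 67] → overlapped-by → no.
demo [38, 40] → met-by → no.
design_review [38, 48] → met-by → no.
interview [66, 77] → after → no.
lunch [25, 27] → during → counts.
retro [51, 79] → after → no.
Total: 1.

1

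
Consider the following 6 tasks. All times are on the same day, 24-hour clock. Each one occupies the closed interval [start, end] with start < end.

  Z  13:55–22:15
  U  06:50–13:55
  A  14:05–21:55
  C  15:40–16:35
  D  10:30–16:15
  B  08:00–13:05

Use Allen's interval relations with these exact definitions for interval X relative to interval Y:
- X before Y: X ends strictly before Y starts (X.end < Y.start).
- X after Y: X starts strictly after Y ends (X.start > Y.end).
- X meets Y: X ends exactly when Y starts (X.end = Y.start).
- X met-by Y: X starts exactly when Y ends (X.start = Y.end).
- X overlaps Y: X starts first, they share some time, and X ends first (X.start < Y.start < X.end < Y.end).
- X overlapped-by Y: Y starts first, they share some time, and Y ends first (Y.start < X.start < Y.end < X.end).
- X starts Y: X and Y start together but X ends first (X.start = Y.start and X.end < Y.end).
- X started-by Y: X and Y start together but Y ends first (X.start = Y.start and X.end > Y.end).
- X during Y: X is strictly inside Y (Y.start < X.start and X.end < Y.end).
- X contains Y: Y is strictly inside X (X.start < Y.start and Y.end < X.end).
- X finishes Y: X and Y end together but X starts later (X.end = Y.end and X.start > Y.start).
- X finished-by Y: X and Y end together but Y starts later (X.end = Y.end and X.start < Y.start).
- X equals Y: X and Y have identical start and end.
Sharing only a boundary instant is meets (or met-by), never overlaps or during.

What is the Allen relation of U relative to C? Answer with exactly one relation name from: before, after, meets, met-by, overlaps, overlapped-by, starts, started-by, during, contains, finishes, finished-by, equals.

U = [06:50, 13:55]; C = [15:40, 16:35].
Compare endpoints: U.start < C.start, U.start < C.end, U.end < C.start, U.end < C.end.
That pattern is 'before'.

before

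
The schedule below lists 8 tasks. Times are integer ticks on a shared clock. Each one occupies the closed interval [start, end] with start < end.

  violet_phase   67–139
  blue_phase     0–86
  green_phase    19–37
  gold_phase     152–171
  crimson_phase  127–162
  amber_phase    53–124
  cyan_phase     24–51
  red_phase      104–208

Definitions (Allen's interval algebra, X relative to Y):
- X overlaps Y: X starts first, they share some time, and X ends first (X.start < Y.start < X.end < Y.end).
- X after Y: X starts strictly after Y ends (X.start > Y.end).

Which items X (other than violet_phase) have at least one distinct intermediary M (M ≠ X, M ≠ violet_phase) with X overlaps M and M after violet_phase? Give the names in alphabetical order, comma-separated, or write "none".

crimson_phase

Target violet_phase = [67, 139].
Intermediaries M with M after violet_phase: gold_phase.
Via gold_phase — items with X overlaps gold_phase: crimson_phase.
Union: crimson_phase.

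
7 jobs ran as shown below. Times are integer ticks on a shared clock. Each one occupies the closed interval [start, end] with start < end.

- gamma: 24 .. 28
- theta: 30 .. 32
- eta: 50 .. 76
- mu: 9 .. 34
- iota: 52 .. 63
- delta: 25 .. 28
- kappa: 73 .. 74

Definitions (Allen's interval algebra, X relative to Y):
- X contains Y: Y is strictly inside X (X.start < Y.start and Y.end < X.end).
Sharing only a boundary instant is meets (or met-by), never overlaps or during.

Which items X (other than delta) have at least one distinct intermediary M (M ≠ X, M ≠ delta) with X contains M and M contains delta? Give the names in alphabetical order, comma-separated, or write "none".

Target delta = [25, 28].
Intermediaries M with M contains delta: mu.
Via mu — items with X contains mu: none.
Union: none.

none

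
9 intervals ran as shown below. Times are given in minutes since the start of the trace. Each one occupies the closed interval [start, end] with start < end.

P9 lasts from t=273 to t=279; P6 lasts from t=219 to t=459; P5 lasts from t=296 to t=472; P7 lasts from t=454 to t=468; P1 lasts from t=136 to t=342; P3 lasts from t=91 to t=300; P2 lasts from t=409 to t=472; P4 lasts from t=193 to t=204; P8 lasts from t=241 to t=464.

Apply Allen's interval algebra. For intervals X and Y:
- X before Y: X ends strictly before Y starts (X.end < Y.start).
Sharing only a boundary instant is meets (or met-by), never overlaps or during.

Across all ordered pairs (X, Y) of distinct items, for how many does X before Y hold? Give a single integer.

Checking all 72 ordered pairs for relation 'before'; matching pairs in alphabetical order:
(P1, P2): P1 before P2 ✓
(P1, P7): P1 before P7 ✓
(P3, P2): P3 before P2 ✓
(P3, P7): P3 before P7 ✓
(P4, P2): P4 before P2 ✓
(P4, P5): P4 before P5 ✓
(P4, P6): P4 before P6 ✓
(P4, P7): P4 before P7 ✓
(P4, P8): P4 before P8 ✓
(P4, P9): P4 before P9 ✓
(P9, P2): P9 before P2 ✓
(P9, P5): P9 before P5 ✓
(P9, P7): P9 before P7 ✓
Count: 13.

13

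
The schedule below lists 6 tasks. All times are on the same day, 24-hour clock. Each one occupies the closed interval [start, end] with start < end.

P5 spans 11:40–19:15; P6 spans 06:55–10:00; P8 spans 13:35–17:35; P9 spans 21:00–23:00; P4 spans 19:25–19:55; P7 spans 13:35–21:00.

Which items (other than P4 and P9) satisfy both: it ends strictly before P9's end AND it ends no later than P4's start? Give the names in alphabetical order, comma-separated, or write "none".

P5, P6, P8

Conditions: its end is strictly before P9's end (X.end < 23:00) AND its end is no later than P4's start (X.end <= 19:25).
P5: end 19:15 < 23:00? ✓; end 19:15 <= 19:25? ✓ → yes.
P6: end 10:00 < 23:00? ✓; end 10:00 <= 19:25? ✓ → yes.
P7: end 21:00 < 23:00? ✓; end 21:00 <= 19:25? ✗ → no.
P8: end 17:35 < 23:00? ✓; end 17:35 <= 19:25? ✓ → yes.
Result: P5, P6, P8.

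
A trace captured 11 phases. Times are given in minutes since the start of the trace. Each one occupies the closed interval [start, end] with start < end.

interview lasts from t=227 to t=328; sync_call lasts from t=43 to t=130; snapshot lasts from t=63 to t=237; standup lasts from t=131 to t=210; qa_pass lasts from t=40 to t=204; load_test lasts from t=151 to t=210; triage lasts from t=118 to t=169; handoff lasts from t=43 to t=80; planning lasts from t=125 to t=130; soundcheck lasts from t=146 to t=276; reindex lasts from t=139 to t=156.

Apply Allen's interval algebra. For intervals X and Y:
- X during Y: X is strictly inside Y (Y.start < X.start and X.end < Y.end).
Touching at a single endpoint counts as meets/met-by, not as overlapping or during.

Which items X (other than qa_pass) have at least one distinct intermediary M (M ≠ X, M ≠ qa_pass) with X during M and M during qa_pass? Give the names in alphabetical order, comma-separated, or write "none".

Target qa_pass = [t=40, t=204].
Intermediaries M with M during qa_pass: handoff, planning, reindex, sync_call, triage.
Via handoff — items with X during handoff: none.
Via planning — items with X during planning: none.
Via reindex — items with X during reindex: none.
Via sync_call — items with X during sync_call: none.
Via triage — items with X during triage: planning, reindex.
Union: planning, reindex.

planning, reindex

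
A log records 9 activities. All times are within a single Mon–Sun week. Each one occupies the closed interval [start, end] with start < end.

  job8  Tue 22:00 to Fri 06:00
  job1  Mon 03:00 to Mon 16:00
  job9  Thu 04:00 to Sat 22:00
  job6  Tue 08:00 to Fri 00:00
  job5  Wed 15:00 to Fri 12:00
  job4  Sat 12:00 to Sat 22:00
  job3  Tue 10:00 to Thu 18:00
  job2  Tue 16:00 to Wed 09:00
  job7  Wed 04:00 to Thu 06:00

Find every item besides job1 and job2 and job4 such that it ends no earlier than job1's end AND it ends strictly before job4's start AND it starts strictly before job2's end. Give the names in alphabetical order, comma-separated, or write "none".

job3, job6, job7, job8

Conditions: its end is no earlier than job1's end (X.end >= Mon 16:00) AND its end is strictly before job4's start (X.end < Sat 12:00) AND its start is strictly before job2's end (X.start < Wed 09:00).
job3: end Thu 18:00 >= Mon 16:00? ✓; end Thu 18:00 < Sat 12:00? ✓; start Tue 10:00 < Wed 09:00? ✓ → yes.
job5: end Fri 12:00 >= Mon 16:00? ✓; end Fri 12:00 < Sat 12:00? ✓; start Wed 15:00 < Wed 09:00? ✗ → no.
job6: end Fri 00:00 >= Mon 16:00? ✓; end Fri 00:00 < Sat 12:00? ✓; start Tue 08:00 < Wed 09:00? ✓ → yes.
job7: end Thu 06:00 >= Mon 16:00? ✓; end Thu 06:00 < Sat 12:00? ✓; start Wed 04:00 < Wed 09:00? ✓ → yes.
job8: end Fri 06:00 >= Mon 16:00? ✓; end Fri 06:00 < Sat 12:00? ✓; start Tue 22:00 < Wed 09:00? ✓ → yes.
job9: end Sat 22:00 >= Mon 16:00? ✓; end Sat 22:00 < Sat 12:00? ✗; start Thu 04:00 < Wed 09:00? ✗ → no.
Result: job3, job6, job7, job8.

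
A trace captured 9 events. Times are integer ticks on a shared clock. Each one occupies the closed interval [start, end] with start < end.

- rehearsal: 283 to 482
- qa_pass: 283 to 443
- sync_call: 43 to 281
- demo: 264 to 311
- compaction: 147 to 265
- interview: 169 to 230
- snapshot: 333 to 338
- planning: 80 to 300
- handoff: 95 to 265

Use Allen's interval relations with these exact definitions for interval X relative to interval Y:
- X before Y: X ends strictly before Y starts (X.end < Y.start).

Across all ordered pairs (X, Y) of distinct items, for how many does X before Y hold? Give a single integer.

15

Checking all 72 ordered pairs for relation 'before'; matching pairs in alphabetical order:
(compaction, qa_pass): compaction before qa_pass ✓
(compaction, rehearsal): compaction before rehearsal ✓
(compaction, snapshot): compaction before snapshot ✓
(demo, snapshot): demo before snapshot ✓
(handoff, qa_pass): handoff before qa_pass ✓
(handoff, rehearsal): handoff before rehearsal ✓
(handoff, snapshot): handoff before snapshot ✓
(interview, demo): interview before demo ✓
(interview, qa_pass): interview before qa_pass ✓
(interview, rehearsal): interview before rehearsal ✓
(interview, snapshot): interview before snapshot ✓
(planning, snapshot): planning before snapshot ✓
(sync_call, qa_pass): sync_call before qa_pass ✓
(sync_call, rehearsal): sync_call before rehearsal ✓
(sync_call, snapshot): sync_call before snapshot ✓
Count: 15.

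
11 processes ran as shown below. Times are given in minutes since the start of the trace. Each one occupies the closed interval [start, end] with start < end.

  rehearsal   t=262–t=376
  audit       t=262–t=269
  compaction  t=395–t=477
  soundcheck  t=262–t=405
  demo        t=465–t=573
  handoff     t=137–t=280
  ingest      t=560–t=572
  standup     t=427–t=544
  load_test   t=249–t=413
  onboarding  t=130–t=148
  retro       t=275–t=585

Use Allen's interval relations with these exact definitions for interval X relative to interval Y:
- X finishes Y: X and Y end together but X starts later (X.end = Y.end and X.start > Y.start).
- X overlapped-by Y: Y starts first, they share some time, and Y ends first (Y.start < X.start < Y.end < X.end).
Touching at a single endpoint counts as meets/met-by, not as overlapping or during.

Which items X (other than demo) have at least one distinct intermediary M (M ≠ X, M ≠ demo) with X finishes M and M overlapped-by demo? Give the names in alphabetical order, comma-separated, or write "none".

none

Target demo = [t=465, t=573].
Intermediaries M with M overlapped-by demo: none.
Union: none.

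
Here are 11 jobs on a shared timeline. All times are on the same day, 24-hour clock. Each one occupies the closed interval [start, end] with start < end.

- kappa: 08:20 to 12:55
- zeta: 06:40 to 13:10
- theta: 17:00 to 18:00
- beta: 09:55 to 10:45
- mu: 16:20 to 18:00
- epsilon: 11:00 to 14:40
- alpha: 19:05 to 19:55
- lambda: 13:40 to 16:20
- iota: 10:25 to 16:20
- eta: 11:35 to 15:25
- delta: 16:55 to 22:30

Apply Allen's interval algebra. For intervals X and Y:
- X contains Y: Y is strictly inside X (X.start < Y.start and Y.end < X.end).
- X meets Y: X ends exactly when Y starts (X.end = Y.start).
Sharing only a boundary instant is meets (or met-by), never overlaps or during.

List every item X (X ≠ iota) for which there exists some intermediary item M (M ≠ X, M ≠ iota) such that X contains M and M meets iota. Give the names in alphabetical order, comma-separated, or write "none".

Target iota = [10:25, 16:20].
Intermediaries M with M meets iota: none.
Union: none.

none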